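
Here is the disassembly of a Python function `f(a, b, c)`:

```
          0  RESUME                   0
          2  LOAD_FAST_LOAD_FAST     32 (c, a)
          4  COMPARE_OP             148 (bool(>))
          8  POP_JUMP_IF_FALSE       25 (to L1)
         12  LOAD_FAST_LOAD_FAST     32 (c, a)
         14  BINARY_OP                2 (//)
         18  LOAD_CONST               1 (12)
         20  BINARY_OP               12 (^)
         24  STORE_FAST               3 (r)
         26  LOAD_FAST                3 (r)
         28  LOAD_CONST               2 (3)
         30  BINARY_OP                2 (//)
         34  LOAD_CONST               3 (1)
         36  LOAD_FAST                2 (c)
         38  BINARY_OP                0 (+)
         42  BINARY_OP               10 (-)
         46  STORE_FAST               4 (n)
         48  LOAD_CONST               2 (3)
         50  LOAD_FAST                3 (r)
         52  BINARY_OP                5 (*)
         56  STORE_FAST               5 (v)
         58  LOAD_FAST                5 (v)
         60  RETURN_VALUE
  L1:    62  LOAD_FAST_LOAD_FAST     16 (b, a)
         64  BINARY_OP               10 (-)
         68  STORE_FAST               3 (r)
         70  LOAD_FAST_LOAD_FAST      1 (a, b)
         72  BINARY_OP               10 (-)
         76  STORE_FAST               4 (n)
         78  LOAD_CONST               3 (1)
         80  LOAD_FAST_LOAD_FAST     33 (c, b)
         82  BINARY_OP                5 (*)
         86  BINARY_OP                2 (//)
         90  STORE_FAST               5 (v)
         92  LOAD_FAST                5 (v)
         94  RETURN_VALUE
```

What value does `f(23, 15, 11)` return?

0

LOAD_FAST_LOAD_FAST c,a → push 11,23. Stack: [11, 23]
COMPARE_OP bool(>) → 11 vs 23 = False. Stack: [False]
POP_JUMP_IF_FALSE → pop False; jump. Stack: []
LOAD_FAST_LOAD_FAST b,a → push 15,23. Stack: [15, 23]
BINARY_OP - → 15 - 23 = -8. Stack: [-8]
STORE_FAST r → r=-8. Stack: []
LOAD_FAST_LOAD_FAST a,b → push 23,15. Stack: [23, 15]
BINARY_OP - → 23 - 15 = 8. Stack: [8]
STORE_FAST n → n=8. Stack: []
LOAD_CONST → push 1. Stack: [1]
LOAD_FAST_LOAD_FAST c,b → push 11,15. Stack: [1, 11, 15]
BINARY_OP * → 11 * 15 = 165. Stack: [1, 165]
BINARY_OP // → 1 // 165 = 0. Stack: [0]
STORE_FAST v → v=0. Stack: []
LOAD_FAST v → push 0. Stack: [0]
RETURN_VALUE → return 0.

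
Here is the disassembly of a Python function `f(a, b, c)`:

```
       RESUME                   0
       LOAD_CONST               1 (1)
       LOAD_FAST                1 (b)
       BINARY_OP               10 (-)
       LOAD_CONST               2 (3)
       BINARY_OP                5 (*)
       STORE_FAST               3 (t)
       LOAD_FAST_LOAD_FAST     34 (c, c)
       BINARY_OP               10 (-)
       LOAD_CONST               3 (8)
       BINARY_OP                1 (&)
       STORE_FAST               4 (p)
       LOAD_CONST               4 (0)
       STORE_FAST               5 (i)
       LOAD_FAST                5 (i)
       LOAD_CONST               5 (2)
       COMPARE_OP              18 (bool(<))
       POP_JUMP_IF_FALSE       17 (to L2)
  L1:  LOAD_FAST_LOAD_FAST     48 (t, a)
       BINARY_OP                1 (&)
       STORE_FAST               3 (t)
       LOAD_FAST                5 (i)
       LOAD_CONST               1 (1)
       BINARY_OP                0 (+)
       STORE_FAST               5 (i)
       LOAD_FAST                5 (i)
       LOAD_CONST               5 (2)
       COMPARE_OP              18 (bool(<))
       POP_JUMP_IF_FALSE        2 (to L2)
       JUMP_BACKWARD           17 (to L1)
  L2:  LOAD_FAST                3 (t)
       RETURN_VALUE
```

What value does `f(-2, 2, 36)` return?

-4

LOAD_CONST → push 1. Stack: [1]
LOAD_FAST b → push 2. Stack: [1, 2]
BINARY_OP - → 1 - 2 = -1. Stack: [-1]
LOAD_CONST → push 3. Stack: [-1, 3]
BINARY_OP * → -1 * 3 = -3. Stack: [-3]
STORE_FAST t → t=-3. Stack: []
LOAD_FAST_LOAD_FAST c,c → push 36,36. Stack: [36, 36]
BINARY_OP - → 36 - 36 = 0. Stack: [0]
LOAD_CONST → push 8. Stack: [0, 8]
BINARY_OP & → 0 & 8 = 0. Stack: [0]
STORE_FAST p → p=0. Stack: []
LOAD_CONST → push 0. Stack: [0]
STORE_FAST i → i=0. Stack: []
LOAD_FAST i → push 0. Stack: [0]
LOAD_CONST → push 2. Stack: [0, 2]
COMPARE_OP bool(<) → 0 vs 2 = True. Stack: [True]
POP_JUMP_IF_FALSE → pop True; no jump. Stack: []
LOAD_FAST_LOAD_FAST t,a → push -3,-2. Stack: [-3, -2]
BINARY_OP & → -3 & -2 = -4. Stack: [-4]
STORE_FAST t → t=-4. Stack: []
LOAD_FAST i → push 0. Stack: [0]
LOAD_CONST → push 1. Stack: [0, 1]
BINARY_OP + → 0 + 1 = 1. Stack: [1]
STORE_FAST i → i=1. Stack: []
LOAD_FAST i → push 1. Stack: [1]
LOAD_CONST → push 2. Stack: [1, 2]
COMPARE_OP bool(<) → 1 vs 2 = True. Stack: [True]
POP_JUMP_IF_FALSE → pop True; no jump. Stack: []
LOAD_FAST_LOAD_FAST t,a → push -4,-2. Stack: [-4, -2]
BINARY_OP & → -4 & -2 = -4. Stack: [-4]
STORE_FAST t → t=-4. Stack: []
LOAD_FAST i → push 1. Stack: [1]
LOAD_CONST → push 1. Stack: [1, 1]
BINARY_OP + → 1 + 1 = 2. Stack: [2]
STORE_FAST i → i=2. Stack: []
LOAD_FAST i → push 2. Stack: [2]
LOAD_CONST → push 2. Stack: [2, 2]
COMPARE_OP bool(<) → 2 vs 2 = False. Stack: [False]
POP_JUMP_IF_FALSE → pop False; jump. Stack: []
LOAD_FAST t → push -4. Stack: [-4]
RETURN_VALUE → return -4.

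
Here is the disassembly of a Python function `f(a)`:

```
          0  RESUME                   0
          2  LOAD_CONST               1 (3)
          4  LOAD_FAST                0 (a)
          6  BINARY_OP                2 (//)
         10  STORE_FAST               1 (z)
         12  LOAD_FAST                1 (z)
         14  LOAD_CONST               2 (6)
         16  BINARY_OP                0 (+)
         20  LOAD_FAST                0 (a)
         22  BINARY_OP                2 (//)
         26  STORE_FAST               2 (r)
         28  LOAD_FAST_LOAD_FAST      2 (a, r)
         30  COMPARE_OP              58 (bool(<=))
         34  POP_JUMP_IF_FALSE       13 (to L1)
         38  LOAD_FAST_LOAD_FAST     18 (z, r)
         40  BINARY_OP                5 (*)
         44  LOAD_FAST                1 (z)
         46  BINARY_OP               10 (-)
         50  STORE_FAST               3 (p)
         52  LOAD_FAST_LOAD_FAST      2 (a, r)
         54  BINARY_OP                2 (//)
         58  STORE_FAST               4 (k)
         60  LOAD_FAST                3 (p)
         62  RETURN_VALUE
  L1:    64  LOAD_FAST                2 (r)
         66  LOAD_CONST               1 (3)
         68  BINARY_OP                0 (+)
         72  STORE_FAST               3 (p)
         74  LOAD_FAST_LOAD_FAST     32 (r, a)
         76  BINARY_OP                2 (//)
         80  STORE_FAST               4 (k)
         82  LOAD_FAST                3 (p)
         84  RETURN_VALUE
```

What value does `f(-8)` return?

LOAD_CONST → push 3. Stack: [3]
LOAD_FAST a → push -8. Stack: [3, -8]
BINARY_OP // → 3 // -8 = -1. Stack: [-1]
STORE_FAST z → z=-1. Stack: []
LOAD_FAST z → push -1. Stack: [-1]
LOAD_CONST → push 6. Stack: [-1, 6]
BINARY_OP + → -1 + 6 = 5. Stack: [5]
LOAD_FAST a → push -8. Stack: [5, -8]
BINARY_OP // → 5 // -8 = -1. Stack: [-1]
STORE_FAST r → r=-1. Stack: []
LOAD_FAST_LOAD_FAST a,r → push -8,-1. Stack: [-8, -1]
COMPARE_OP bool(<=) → -8 vs -1 = True. Stack: [True]
POP_JUMP_IF_FALSE → pop True; no jump. Stack: []
LOAD_FAST_LOAD_FAST z,r → push -1,-1. Stack: [-1, -1]
BINARY_OP * → -1 * -1 = 1. Stack: [1]
LOAD_FAST z → push -1. Stack: [1, -1]
BINARY_OP - → 1 - -1 = 2. Stack: [2]
STORE_FAST p → p=2. Stack: []
LOAD_FAST_LOAD_FAST a,r → push -8,-1. Stack: [-8, -1]
BINARY_OP // → -8 // -1 = 8. Stack: [8]
STORE_FAST k → k=8. Stack: []
LOAD_FAST p → push 2. Stack: [2]
RETURN_VALUE → return 2.

2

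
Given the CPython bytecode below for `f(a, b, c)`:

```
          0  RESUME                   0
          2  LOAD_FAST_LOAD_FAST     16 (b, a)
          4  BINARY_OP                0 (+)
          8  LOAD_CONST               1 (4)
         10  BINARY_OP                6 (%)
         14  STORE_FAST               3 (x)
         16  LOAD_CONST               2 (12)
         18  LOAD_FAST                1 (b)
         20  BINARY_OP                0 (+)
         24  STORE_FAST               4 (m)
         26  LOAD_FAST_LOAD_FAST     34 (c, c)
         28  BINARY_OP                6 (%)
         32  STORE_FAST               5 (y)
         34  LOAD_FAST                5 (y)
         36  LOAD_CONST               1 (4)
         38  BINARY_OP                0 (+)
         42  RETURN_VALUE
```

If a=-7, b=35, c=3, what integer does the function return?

LOAD_FAST_LOAD_FAST b,a → push 35,-7. Stack: [35, -7]
BINARY_OP + → 35 + -7 = 28. Stack: [28]
LOAD_CONST → push 4. Stack: [28, 4]
BINARY_OP % → 28 % 4 = 0. Stack: [0]
STORE_FAST x → x=0. Stack: []
LOAD_CONST → push 12. Stack: [12]
LOAD_FAST b → push 35. Stack: [12, 35]
BINARY_OP + → 12 + 35 = 47. Stack: [47]
STORE_FAST m → m=47. Stack: []
LOAD_FAST_LOAD_FAST c,c → push 3,3. Stack: [3, 3]
BINARY_OP % → 3 % 3 = 0. Stack: [0]
STORE_FAST y → y=0. Stack: []
LOAD_FAST y → push 0. Stack: [0]
LOAD_CONST → push 4. Stack: [0, 4]
BINARY_OP + → 0 + 4 = 4. Stack: [4]
RETURN_VALUE → return 4.

4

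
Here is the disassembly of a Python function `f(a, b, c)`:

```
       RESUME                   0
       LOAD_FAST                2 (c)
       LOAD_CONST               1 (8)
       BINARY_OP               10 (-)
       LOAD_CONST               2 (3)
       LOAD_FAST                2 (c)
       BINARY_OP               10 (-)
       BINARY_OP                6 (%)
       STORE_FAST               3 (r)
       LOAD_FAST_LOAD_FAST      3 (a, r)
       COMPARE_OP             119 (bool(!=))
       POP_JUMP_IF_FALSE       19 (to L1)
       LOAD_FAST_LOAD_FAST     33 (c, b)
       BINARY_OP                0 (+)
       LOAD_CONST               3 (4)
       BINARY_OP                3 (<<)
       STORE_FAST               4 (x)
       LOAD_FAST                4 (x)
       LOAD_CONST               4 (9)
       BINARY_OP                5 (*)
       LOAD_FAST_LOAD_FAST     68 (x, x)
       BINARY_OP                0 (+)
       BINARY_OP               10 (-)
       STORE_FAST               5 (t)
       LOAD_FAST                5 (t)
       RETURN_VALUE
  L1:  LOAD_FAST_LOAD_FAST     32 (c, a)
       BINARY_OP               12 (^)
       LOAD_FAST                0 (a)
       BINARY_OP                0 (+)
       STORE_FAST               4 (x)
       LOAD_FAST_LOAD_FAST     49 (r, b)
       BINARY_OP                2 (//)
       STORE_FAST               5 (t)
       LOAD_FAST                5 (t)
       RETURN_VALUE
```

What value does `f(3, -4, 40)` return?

4032

LOAD_FAST c → push 40. Stack: [40]
LOAD_CONST → push 8. Stack: [40, 8]
BINARY_OP - → 40 - 8 = 32. Stack: [32]
LOAD_CONST → push 3. Stack: [32, 3]
LOAD_FAST c → push 40. Stack: [32, 3, 40]
BINARY_OP - → 3 - 40 = -37. Stack: [32, -37]
BINARY_OP % → 32 % -37 = -5. Stack: [-5]
STORE_FAST r → r=-5. Stack: []
LOAD_FAST_LOAD_FAST a,r → push 3,-5. Stack: [3, -5]
COMPARE_OP bool(!=) → 3 vs -5 = True. Stack: [True]
POP_JUMP_IF_FALSE → pop True; no jump. Stack: []
LOAD_FAST_LOAD_FAST c,b → push 40,-4. Stack: [40, -4]
BINARY_OP + → 40 + -4 = 36. Stack: [36]
LOAD_CONST → push 4. Stack: [36, 4]
BINARY_OP << → 36 << 4 = 576. Stack: [576]
STORE_FAST x → x=576. Stack: []
LOAD_FAST x → push 576. Stack: [576]
LOAD_CONST → push 9. Stack: [576, 9]
BINARY_OP * → 576 * 9 = 5184. Stack: [5184]
LOAD_FAST_LOAD_FAST x,x → push 576,576. Stack: [5184, 576, 576]
BINARY_OP + → 576 + 576 = 1152. Stack: [5184, 1152]
BINARY_OP - → 5184 - 1152 = 4032. Stack: [4032]
STORE_FAST t → t=4032. Stack: []
LOAD_FAST t → push 4032. Stack: [4032]
RETURN_VALUE → return 4032.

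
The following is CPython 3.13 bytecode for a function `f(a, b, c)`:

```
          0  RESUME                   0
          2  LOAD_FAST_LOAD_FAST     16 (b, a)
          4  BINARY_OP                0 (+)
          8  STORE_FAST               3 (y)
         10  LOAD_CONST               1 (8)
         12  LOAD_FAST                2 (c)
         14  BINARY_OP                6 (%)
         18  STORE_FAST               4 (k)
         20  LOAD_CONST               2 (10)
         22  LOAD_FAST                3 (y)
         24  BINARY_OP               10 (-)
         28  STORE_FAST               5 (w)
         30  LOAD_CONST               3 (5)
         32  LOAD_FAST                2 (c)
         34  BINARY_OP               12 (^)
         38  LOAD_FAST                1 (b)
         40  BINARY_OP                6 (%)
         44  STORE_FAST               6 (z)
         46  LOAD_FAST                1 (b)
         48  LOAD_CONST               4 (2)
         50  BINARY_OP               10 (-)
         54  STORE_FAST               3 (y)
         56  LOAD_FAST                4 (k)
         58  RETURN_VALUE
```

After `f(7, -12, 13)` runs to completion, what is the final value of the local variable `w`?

LOAD_FAST_LOAD_FAST b,a → push -12,7. Stack: [-12, 7]
BINARY_OP + → -12 + 7 = -5. Stack: [-5]
STORE_FAST y → y=-5. Stack: []
LOAD_CONST → push 8. Stack: [8]
LOAD_FAST c → push 13. Stack: [8, 13]
BINARY_OP % → 8 % 13 = 8. Stack: [8]
STORE_FAST k → k=8. Stack: []
LOAD_CONST → push 10. Stack: [10]
LOAD_FAST y → push -5. Stack: [10, -5]
BINARY_OP - → 10 - -5 = 15. Stack: [15]
STORE_FAST w → w=15. Stack: []
LOAD_CONST → push 5. Stack: [5]
LOAD_FAST c → push 13. Stack: [5, 13]
BINARY_OP ^ → 5 ^ 13 = 8. Stack: [8]
LOAD_FAST b → push -12. Stack: [8, -12]
BINARY_OP % → 8 % -12 = -4. Stack: [-4]
STORE_FAST z → z=-4. Stack: []
LOAD_FAST b → push -12. Stack: [-12]
LOAD_CONST → push 2. Stack: [-12, 2]
BINARY_OP - → -12 - 2 = -14. Stack: [-14]
STORE_FAST y → y=-14. Stack: []
LOAD_FAST k → push 8. Stack: [8]
RETURN_VALUE → return 8.

15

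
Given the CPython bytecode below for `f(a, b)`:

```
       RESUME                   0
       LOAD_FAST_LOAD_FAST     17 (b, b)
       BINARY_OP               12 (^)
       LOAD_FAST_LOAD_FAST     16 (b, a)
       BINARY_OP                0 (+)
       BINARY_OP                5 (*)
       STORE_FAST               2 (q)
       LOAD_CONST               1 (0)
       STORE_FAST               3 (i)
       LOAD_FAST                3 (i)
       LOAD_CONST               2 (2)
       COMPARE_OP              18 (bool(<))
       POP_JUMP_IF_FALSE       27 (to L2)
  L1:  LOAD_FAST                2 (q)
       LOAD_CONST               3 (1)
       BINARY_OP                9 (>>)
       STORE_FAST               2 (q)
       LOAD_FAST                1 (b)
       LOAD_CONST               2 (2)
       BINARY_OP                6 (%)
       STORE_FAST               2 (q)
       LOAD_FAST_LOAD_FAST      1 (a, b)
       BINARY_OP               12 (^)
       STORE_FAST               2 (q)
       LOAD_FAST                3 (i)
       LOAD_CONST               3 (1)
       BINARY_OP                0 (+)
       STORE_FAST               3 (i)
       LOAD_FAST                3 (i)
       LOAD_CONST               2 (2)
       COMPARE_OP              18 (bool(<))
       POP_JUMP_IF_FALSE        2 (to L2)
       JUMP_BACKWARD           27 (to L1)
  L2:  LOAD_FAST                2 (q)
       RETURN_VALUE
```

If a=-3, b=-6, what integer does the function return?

7

LOAD_FAST_LOAD_FAST b,b → push -6,-6. Stack: [-6, -6]
BINARY_OP ^ → -6 ^ -6 = 0. Stack: [0]
LOAD_FAST_LOAD_FAST b,a → push -6,-3. Stack: [0, -6, -3]
BINARY_OP + → -6 + -3 = -9. Stack: [0, -9]
BINARY_OP * → 0 * -9 = 0. Stack: [0]
STORE_FAST q → q=0. Stack: []
LOAD_CONST → push 0. Stack: [0]
STORE_FAST i → i=0. Stack: []
LOAD_FAST i → push 0. Stack: [0]
LOAD_CONST → push 2. Stack: [0, 2]
COMPARE_OP bool(<) → 0 vs 2 = True. Stack: [True]
POP_JUMP_IF_FALSE → pop True; no jump. Stack: []
LOAD_FAST q → push 0. Stack: [0]
LOAD_CONST → push 1. Stack: [0, 1]
BINARY_OP >> → 0 >> 1 = 0. Stack: [0]
STORE_FAST q → q=0. Stack: []
LOAD_FAST b → push -6. Stack: [-6]
LOAD_CONST → push 2. Stack: [-6, 2]
BINARY_OP % → -6 % 2 = 0. Stack: [0]
STORE_FAST q → q=0. Stack: []
LOAD_FAST_LOAD_FAST a,b → push -3,-6. Stack: [-3, -6]
BINARY_OP ^ → -3 ^ -6 = 7. Stack: [7]
STORE_FAST q → q=7. Stack: []
LOAD_FAST i → push 0. Stack: [0]
LOAD_CONST → push 1. Stack: [0, 1]
BINARY_OP + → 0 + 1 = 1. Stack: [1]
STORE_FAST i → i=1. Stack: []
LOAD_FAST i → push 1. Stack: [1]
LOAD_CONST → push 2. Stack: [1, 2]
COMPARE_OP bool(<) → 1 vs 2 = True. Stack: [True]
POP_JUMP_IF_FALSE → pop True; no jump. Stack: []
LOAD_FAST q → push 7. Stack: [7]
LOAD_CONST → push 1. Stack: [7, 1]
BINARY_OP >> → 7 >> 1 = 3. Stack: [3]
STORE_FAST q → q=3. Stack: []
LOAD_FAST b → push -6. Stack: [-6]
LOAD_CONST → push 2. Stack: [-6, 2]
BINARY_OP % → -6 % 2 = 0. Stack: [0]
STORE_FAST q → q=0. Stack: []
LOAD_FAST_LOAD_FAST a,b → push -3,-6. Stack: [-3, -6]
BINARY_OP ^ → -3 ^ -6 = 7. Stack: [7]
STORE_FAST q → q=7. Stack: []
LOAD_FAST i → push 1. Stack: [1]
LOAD_CONST → push 1. Stack: [1, 1]
BINARY_OP + → 1 + 1 = 2. Stack: [2]
STORE_FAST i → i=2. Stack: []
LOAD_FAST i → push 2. Stack: [2]
LOAD_CONST → push 2. Stack: [2, 2]
COMPARE_OP bool(<) → 2 vs 2 = False. Stack: [False]
POP_JUMP_IF_FALSE → pop False; jump. Stack: []
LOAD_FAST q → push 7. Stack: [7]
RETURN_VALUE → return 7.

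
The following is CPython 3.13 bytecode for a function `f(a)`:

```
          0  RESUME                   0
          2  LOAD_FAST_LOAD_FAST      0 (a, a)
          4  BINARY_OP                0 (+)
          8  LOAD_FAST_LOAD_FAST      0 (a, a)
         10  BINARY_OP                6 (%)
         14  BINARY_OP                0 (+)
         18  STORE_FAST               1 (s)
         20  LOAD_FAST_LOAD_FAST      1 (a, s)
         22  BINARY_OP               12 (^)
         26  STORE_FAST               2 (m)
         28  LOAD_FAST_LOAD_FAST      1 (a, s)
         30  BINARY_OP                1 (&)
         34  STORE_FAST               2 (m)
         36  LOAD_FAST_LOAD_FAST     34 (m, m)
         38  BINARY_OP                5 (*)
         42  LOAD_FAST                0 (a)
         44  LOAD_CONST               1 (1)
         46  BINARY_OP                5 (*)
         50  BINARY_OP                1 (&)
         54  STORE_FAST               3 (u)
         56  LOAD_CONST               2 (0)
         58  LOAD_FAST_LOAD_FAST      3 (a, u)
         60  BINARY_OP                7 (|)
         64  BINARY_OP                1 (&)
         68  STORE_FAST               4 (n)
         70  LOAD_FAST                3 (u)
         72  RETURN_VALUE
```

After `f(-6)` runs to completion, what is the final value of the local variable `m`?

LOAD_FAST_LOAD_FAST a,a → push -6,-6. Stack: [-6, -6]
BINARY_OP + → -6 + -6 = -12. Stack: [-12]
LOAD_FAST_LOAD_FAST a,a → push -6,-6. Stack: [-12, -6, -6]
BINARY_OP % → -6 % -6 = 0. Stack: [-12, 0]
BINARY_OP + → -12 + 0 = -12. Stack: [-12]
STORE_FAST s → s=-12. Stack: []
LOAD_FAST_LOAD_FAST a,s → push -6,-12. Stack: [-6, -12]
BINARY_OP ^ → -6 ^ -12 = 14. Stack: [14]
STORE_FAST m → m=14. Stack: []
LOAD_FAST_LOAD_FAST a,s → push -6,-12. Stack: [-6, -12]
BINARY_OP & → -6 & -12 = -16. Stack: [-16]
STORE_FAST m → m=-16. Stack: []
LOAD_FAST_LOAD_FAST m,m → push -16,-16. Stack: [-16, -16]
BINARY_OP * → -16 * -16 = 256. Stack: [256]
LOAD_FAST a → push -6. Stack: [256, -6]
LOAD_CONST → push 1. Stack: [256, -6, 1]
BINARY_OP * → -6 * 1 = -6. Stack: [256, -6]
BINARY_OP & → 256 & -6 = 256. Stack: [256]
STORE_FAST u → u=256. Stack: []
LOAD_CONST → push 0. Stack: [0]
LOAD_FAST_LOAD_FAST a,u → push -6,256. Stack: [0, -6, 256]
BINARY_OP | → -6 | 256 = -6. Stack: [0, -6]
BINARY_OP & → 0 & -6 = 0. Stack: [0]
STORE_FAST n → n=0. Stack: []
LOAD_FAST u → push 256. Stack: [256]
RETURN_VALUE → return 256.

-16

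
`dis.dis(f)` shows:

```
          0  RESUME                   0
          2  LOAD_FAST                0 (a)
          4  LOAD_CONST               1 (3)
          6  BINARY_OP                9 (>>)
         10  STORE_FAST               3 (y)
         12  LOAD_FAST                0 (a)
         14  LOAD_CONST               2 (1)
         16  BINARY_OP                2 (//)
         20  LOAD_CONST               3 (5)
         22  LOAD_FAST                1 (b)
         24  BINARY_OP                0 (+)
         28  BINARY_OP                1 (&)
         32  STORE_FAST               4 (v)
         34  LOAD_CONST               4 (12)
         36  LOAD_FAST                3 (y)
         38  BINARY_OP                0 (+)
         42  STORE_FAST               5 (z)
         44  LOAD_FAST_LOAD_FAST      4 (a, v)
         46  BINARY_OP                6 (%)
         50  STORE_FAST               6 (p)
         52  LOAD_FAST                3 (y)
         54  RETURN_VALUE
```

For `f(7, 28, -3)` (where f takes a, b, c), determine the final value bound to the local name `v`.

LOAD_FAST a → push 7. Stack: [7]
LOAD_CONST → push 3. Stack: [7, 3]
BINARY_OP >> → 7 >> 3 = 0. Stack: [0]
STORE_FAST y → y=0. Stack: []
LOAD_FAST a → push 7. Stack: [7]
LOAD_CONST → push 1. Stack: [7, 1]
BINARY_OP // → 7 // 1 = 7. Stack: [7]
LOAD_CONST → push 5. Stack: [7, 5]
LOAD_FAST b → push 28. Stack: [7, 5, 28]
BINARY_OP + → 5 + 28 = 33. Stack: [7, 33]
BINARY_OP & → 7 & 33 = 1. Stack: [1]
STORE_FAST v → v=1. Stack: []
LOAD_CONST → push 12. Stack: [12]
LOAD_FAST y → push 0. Stack: [12, 0]
BINARY_OP + → 12 + 0 = 12. Stack: [12]
STORE_FAST z → z=12. Stack: []
LOAD_FAST_LOAD_FAST a,v → push 7,1. Stack: [7, 1]
BINARY_OP % → 7 % 1 = 0. Stack: [0]
STORE_FAST p → p=0. Stack: []
LOAD_FAST y → push 0. Stack: [0]
RETURN_VALUE → return 0.

1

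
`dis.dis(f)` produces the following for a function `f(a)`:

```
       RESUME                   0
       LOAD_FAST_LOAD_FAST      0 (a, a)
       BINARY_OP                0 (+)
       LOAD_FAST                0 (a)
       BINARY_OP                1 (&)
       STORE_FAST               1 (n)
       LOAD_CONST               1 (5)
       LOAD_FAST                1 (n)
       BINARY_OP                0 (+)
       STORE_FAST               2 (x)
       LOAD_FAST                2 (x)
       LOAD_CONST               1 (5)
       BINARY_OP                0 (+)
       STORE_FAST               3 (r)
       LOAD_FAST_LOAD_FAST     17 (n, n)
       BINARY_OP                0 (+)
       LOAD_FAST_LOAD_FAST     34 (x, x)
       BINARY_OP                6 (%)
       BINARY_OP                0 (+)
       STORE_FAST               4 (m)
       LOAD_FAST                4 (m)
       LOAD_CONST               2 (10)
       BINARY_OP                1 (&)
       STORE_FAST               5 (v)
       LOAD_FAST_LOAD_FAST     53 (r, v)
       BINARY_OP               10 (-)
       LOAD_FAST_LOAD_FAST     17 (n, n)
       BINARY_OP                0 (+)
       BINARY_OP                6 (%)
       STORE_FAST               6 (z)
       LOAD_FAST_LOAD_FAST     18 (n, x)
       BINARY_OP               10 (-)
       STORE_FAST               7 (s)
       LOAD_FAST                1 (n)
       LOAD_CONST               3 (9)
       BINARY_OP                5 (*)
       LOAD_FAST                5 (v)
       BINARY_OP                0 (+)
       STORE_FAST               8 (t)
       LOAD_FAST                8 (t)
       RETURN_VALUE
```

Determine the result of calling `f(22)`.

LOAD_FAST_LOAD_FAST a,a → push 22,22. Stack: [22, 22]
BINARY_OP + → 22 + 22 = 44. Stack: [44]
LOAD_FAST a → push 22. Stack: [44, 22]
BINARY_OP & → 44 & 22 = 4. Stack: [4]
STORE_FAST n → n=4. Stack: []
LOAD_CONST → push 5. Stack: [5]
LOAD_FAST n → push 4. Stack: [5, 4]
BINARY_OP + → 5 + 4 = 9. Stack: [9]
STORE_FAST x → x=9. Stack: []
LOAD_FAST x → push 9. Stack: [9]
LOAD_CONST → push 5. Stack: [9, 5]
BINARY_OP + → 9 + 5 = 14. Stack: [14]
STORE_FAST r → r=14. Stack: []
LOAD_FAST_LOAD_FAST n,n → push 4,4. Stack: [4, 4]
BINARY_OP + → 4 + 4 = 8. Stack: [8]
LOAD_FAST_LOAD_FAST x,x → push 9,9. Stack: [8, 9, 9]
BINARY_OP % → 9 % 9 = 0. Stack: [8, 0]
BINARY_OP + → 8 + 0 = 8. Stack: [8]
STORE_FAST m → m=8. Stack: []
LOAD_FAST m → push 8. Stack: [8]
LOAD_CONST → push 10. Stack: [8, 10]
BINARY_OP & → 8 & 10 = 8. Stack: [8]
STORE_FAST v → v=8. Stack: []
LOAD_FAST_LOAD_FAST r,v → push 14,8. Stack: [14, 8]
BINARY_OP - → 14 - 8 = 6. Stack: [6]
LOAD_FAST_LOAD_FAST n,n → push 4,4. Stack: [6, 4, 4]
BINARY_OP + → 4 + 4 = 8. Stack: [6, 8]
BINARY_OP % → 6 % 8 = 6. Stack: [6]
STORE_FAST z → z=6. Stack: []
LOAD_FAST_LOAD_FAST n,x → push 4,9. Stack: [4, 9]
BINARY_OP - → 4 - 9 = -5. Stack: [-5]
STORE_FAST s → s=-5. Stack: []
LOAD_FAST n → push 4. Stack: [4]
LOAD_CONST → push 9. Stack: [4, 9]
BINARY_OP * → 4 * 9 = 36. Stack: [36]
LOAD_FAST v → push 8. Stack: [36, 8]
BINARY_OP + → 36 + 8 = 44. Stack: [44]
STORE_FAST t → t=44. Stack: []
LOAD_FAST t → push 44. Stack: [44]
RETURN_VALUE → return 44.

44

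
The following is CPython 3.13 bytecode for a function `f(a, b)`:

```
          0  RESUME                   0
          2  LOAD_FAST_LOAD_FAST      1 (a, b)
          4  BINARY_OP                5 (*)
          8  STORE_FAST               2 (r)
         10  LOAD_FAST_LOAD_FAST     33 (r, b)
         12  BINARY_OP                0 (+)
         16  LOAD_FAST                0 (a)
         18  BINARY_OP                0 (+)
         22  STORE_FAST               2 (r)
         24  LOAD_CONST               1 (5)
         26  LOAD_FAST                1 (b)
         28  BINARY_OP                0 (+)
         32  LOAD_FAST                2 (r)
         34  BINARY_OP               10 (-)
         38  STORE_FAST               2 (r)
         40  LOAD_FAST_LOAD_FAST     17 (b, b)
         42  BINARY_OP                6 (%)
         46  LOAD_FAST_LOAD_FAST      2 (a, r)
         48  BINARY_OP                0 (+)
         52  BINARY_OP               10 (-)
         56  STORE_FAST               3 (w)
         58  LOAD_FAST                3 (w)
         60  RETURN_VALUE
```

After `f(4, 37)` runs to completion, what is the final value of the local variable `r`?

LOAD_FAST_LOAD_FAST a,b → push 4,37. Stack: [4, 37]
BINARY_OP * → 4 * 37 = 148. Stack: [148]
STORE_FAST r → r=148. Stack: []
LOAD_FAST_LOAD_FAST r,b → push 148,37. Stack: [148, 37]
BINARY_OP + → 148 + 37 = 185. Stack: [185]
LOAD_FAST a → push 4. Stack: [185, 4]
BINARY_OP + → 185 + 4 = 189. Stack: [189]
STORE_FAST r → r=189. Stack: []
LOAD_CONST → push 5. Stack: [5]
LOAD_FAST b → push 37. Stack: [5, 37]
BINARY_OP + → 5 + 37 = 42. Stack: [42]
LOAD_FAST r → push 189. Stack: [42, 189]
BINARY_OP - → 42 - 189 = -147. Stack: [-147]
STORE_FAST r → r=-147. Stack: []
LOAD_FAST_LOAD_FAST b,b → push 37,37. Stack: [37, 37]
BINARY_OP % → 37 % 37 = 0. Stack: [0]
LOAD_FAST_LOAD_FAST a,r → push 4,-147. Stack: [0, 4, -147]
BINARY_OP + → 4 + -147 = -143. Stack: [0, -143]
BINARY_OP - → 0 - -143 = 143. Stack: [143]
STORE_FAST w → w=143. Stack: []
LOAD_FAST w → push 143. Stack: [143]
RETURN_VALUE → return 143.

-147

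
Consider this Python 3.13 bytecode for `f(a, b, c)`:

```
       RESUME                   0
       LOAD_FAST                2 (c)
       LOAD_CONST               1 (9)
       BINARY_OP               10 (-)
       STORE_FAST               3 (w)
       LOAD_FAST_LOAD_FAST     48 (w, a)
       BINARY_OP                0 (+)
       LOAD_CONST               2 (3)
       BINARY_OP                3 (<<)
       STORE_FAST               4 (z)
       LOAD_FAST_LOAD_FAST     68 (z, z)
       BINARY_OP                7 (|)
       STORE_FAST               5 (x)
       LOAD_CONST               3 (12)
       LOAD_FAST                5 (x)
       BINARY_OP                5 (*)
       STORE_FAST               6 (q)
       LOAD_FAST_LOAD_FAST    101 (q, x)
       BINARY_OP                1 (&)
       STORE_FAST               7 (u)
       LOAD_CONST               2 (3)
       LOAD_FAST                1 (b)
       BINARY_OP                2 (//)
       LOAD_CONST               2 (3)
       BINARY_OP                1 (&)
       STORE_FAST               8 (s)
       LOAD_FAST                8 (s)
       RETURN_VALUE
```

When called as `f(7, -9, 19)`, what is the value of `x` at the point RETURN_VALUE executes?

LOAD_FAST c → push 19. Stack: [19]
LOAD_CONST → push 9. Stack: [19, 9]
BINARY_OP - → 19 - 9 = 10. Stack: [10]
STORE_FAST w → w=10. Stack: []
LOAD_FAST_LOAD_FAST w,a → push 10,7. Stack: [10, 7]
BINARY_OP + → 10 + 7 = 17. Stack: [17]
LOAD_CONST → push 3. Stack: [17, 3]
BINARY_OP << → 17 << 3 = 136. Stack: [136]
STORE_FAST z → z=136. Stack: []
LOAD_FAST_LOAD_FAST z,z → push 136,136. Stack: [136, 136]
BINARY_OP | → 136 | 136 = 136. Stack: [136]
STORE_FAST x → x=136. Stack: []
LOAD_CONST → push 12. Stack: [12]
LOAD_FAST x → push 136. Stack: [12, 136]
BINARY_OP * → 12 * 136 = 1632. Stack: [1632]
STORE_FAST q → q=1632. Stack: []
LOAD_FAST_LOAD_FAST q,x → push 1632,136. Stack: [1632, 136]
BINARY_OP & → 1632 & 136 = 0. Stack: [0]
STORE_FAST u → u=0. Stack: []
LOAD_CONST → push 3. Stack: [3]
LOAD_FAST b → push -9. Stack: [3, -9]
BINARY_OP // → 3 // -9 = -1. Stack: [-1]
LOAD_CONST → push 3. Stack: [-1, 3]
BINARY_OP & → -1 & 3 = 3. Stack: [3]
STORE_FAST s → s=3. Stack: []
LOAD_FAST s → push 3. Stack: [3]
RETURN_VALUE → return 3.

136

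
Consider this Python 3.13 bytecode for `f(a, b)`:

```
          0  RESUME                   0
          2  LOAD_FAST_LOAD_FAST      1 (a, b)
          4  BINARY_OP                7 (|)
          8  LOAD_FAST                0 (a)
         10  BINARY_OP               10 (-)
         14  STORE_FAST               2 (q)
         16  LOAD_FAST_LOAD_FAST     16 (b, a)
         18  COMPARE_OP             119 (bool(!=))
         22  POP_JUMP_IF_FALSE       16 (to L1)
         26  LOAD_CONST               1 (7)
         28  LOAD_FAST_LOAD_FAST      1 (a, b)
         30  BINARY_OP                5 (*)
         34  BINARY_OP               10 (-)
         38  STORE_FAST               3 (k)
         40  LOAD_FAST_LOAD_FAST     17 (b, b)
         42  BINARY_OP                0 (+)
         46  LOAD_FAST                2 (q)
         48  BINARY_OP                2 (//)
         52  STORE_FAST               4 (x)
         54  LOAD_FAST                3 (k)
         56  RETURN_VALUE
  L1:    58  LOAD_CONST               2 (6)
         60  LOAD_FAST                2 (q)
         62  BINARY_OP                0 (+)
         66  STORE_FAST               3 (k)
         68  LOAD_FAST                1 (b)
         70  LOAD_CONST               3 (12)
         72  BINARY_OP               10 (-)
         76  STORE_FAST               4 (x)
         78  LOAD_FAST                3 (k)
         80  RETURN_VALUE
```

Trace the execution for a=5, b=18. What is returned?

-83

LOAD_FAST_LOAD_FAST a,b → push 5,18. Stack: [5, 18]
BINARY_OP | → 5 | 18 = 23. Stack: [23]
LOAD_FAST a → push 5. Stack: [23, 5]
BINARY_OP - → 23 - 5 = 18. Stack: [18]
STORE_FAST q → q=18. Stack: []
LOAD_FAST_LOAD_FAST b,a → push 18,5. Stack: [18, 5]
COMPARE_OP bool(!=) → 18 vs 5 = True. Stack: [True]
POP_JUMP_IF_FALSE → pop True; no jump. Stack: []
LOAD_CONST → push 7. Stack: [7]
LOAD_FAST_LOAD_FAST a,b → push 5,18. Stack: [7, 5, 18]
BINARY_OP * → 5 * 18 = 90. Stack: [7, 90]
BINARY_OP - → 7 - 90 = -83. Stack: [-83]
STORE_FAST k → k=-83. Stack: []
LOAD_FAST_LOAD_FAST b,b → push 18,18. Stack: [18, 18]
BINARY_OP + → 18 + 18 = 36. Stack: [36]
LOAD_FAST q → push 18. Stack: [36, 18]
BINARY_OP // → 36 // 18 = 2. Stack: [2]
STORE_FAST x → x=2. Stack: []
LOAD_FAST k → push -83. Stack: [-83]
RETURN_VALUE → return -83.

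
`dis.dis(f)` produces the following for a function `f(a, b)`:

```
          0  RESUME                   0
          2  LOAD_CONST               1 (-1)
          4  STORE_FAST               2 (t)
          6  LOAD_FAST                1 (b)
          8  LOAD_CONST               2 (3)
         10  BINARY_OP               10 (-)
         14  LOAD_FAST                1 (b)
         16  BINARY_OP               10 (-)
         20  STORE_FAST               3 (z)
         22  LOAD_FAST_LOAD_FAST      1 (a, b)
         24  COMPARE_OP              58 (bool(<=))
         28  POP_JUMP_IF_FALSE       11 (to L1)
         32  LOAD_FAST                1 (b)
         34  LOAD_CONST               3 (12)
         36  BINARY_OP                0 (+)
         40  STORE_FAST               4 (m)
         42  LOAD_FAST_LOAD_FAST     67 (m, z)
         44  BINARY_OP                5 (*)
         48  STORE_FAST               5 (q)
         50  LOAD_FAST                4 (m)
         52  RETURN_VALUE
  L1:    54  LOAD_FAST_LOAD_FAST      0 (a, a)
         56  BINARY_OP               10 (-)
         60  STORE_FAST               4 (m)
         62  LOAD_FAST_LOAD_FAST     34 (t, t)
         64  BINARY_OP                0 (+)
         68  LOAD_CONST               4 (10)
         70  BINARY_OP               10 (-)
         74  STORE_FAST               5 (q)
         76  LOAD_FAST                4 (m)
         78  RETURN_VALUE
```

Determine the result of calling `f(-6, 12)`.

24

LOAD_CONST → push -1. Stack: [-1]
STORE_FAST t → t=-1. Stack: []
LOAD_FAST b → push 12. Stack: [12]
LOAD_CONST → push 3. Stack: [12, 3]
BINARY_OP - → 12 - 3 = 9. Stack: [9]
LOAD_FAST b → push 12. Stack: [9, 12]
BINARY_OP - → 9 - 12 = -3. Stack: [-3]
STORE_FAST z → z=-3. Stack: []
LOAD_FAST_LOAD_FAST a,b → push -6,12. Stack: [-6, 12]
COMPARE_OP bool(<=) → -6 vs 12 = True. Stack: [True]
POP_JUMP_IF_FALSE → pop True; no jump. Stack: []
LOAD_FAST b → push 12. Stack: [12]
LOAD_CONST → push 12. Stack: [12, 12]
BINARY_OP + → 12 + 12 = 24. Stack: [24]
STORE_FAST m → m=24. Stack: []
LOAD_FAST_LOAD_FAST m,z → push 24,-3. Stack: [24, -3]
BINARY_OP * → 24 * -3 = -72. Stack: [-72]
STORE_FAST q → q=-72. Stack: []
LOAD_FAST m → push 24. Stack: [24]
RETURN_VALUE → return 24.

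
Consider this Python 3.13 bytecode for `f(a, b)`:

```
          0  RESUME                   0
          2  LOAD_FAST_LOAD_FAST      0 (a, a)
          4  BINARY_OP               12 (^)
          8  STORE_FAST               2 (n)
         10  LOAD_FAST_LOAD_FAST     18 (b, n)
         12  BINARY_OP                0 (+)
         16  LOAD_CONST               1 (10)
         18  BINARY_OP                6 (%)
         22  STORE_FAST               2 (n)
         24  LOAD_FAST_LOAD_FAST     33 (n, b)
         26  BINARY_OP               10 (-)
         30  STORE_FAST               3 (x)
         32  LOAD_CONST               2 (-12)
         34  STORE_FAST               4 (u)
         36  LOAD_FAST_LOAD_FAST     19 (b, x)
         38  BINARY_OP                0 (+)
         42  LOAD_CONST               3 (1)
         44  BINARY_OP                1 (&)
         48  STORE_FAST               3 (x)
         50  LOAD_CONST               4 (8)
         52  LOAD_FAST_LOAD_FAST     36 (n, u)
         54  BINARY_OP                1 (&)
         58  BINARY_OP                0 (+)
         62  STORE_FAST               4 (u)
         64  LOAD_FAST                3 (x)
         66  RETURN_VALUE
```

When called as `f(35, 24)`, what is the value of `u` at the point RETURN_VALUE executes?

LOAD_FAST_LOAD_FAST a,a → push 35,35. Stack: [35, 35]
BINARY_OP ^ → 35 ^ 35 = 0. Stack: [0]
STORE_FAST n → n=0. Stack: []
LOAD_FAST_LOAD_FAST b,n → push 24,0. Stack: [24, 0]
BINARY_OP + → 24 + 0 = 24. Stack: [24]
LOAD_CONST → push 10. Stack: [24, 10]
BINARY_OP % → 24 % 10 = 4. Stack: [4]
STORE_FAST n → n=4. Stack: []
LOAD_FAST_LOAD_FAST n,b → push 4,24. Stack: [4, 24]
BINARY_OP - → 4 - 24 = -20. Stack: [-20]
STORE_FAST x → x=-20. Stack: []
LOAD_CONST → push -12. Stack: [-12]
STORE_FAST u → u=-12. Stack: []
LOAD_FAST_LOAD_FAST b,x → push 24,-20. Stack: [24, -20]
BINARY_OP + → 24 + -20 = 4. Stack: [4]
LOAD_CONST → push 1. Stack: [4, 1]
BINARY_OP & → 4 & 1 = 0. Stack: [0]
STORE_FAST x → x=0. Stack: []
LOAD_CONST → push 8. Stack: [8]
LOAD_FAST_LOAD_FAST n,u → push 4,-12. Stack: [8, 4, -12]
BINARY_OP & → 4 & -12 = 4. Stack: [8, 4]
BINARY_OP + → 8 + 4 = 12. Stack: [12]
STORE_FAST u → u=12. Stack: []
LOAD_FAST x → push 0. Stack: [0]
RETURN_VALUE → return 0.

12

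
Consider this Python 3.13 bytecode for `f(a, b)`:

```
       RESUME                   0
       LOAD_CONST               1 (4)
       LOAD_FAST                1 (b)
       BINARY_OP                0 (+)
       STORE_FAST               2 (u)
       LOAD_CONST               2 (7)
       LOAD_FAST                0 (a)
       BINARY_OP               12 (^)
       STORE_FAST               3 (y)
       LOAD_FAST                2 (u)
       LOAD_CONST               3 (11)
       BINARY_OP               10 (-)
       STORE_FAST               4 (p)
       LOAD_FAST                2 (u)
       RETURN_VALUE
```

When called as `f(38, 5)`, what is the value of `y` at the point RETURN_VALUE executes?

33

LOAD_CONST → push 4. Stack: [4]
LOAD_FAST b → push 5. Stack: [4, 5]
BINARY_OP + → 4 + 5 = 9. Stack: [9]
STORE_FAST u → u=9. Stack: []
LOAD_CONST → push 7. Stack: [7]
LOAD_FAST a → push 38. Stack: [7, 38]
BINARY_OP ^ → 7 ^ 38 = 33. Stack: [33]
STORE_FAST y → y=33. Stack: []
LOAD_FAST u → push 9. Stack: [9]
LOAD_CONST → push 11. Stack: [9, 11]
BINARY_OP - → 9 - 11 = -2. Stack: [-2]
STORE_FAST p → p=-2. Stack: []
LOAD_FAST u → push 9. Stack: [9]
RETURN_VALUE → return 9.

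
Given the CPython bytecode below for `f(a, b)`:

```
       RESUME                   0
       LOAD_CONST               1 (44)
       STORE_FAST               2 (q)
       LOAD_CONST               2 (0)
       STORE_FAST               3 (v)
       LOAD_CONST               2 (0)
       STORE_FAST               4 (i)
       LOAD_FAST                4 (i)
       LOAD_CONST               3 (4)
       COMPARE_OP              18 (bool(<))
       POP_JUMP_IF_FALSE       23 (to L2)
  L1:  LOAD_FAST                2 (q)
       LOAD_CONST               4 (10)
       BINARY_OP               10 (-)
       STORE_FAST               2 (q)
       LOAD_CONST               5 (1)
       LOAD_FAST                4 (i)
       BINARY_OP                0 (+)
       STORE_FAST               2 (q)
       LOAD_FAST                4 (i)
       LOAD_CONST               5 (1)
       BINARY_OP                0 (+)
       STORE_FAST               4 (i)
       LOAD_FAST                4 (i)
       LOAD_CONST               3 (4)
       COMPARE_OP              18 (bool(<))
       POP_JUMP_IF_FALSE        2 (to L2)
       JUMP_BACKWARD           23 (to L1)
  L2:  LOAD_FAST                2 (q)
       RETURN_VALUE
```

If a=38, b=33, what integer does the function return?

4

LOAD_CONST → push 44
STORE_FAST q → q=44
LOAD_CONST → push 0
STORE_FAST v → v=0
LOAD_CONST → push 0
STORE_FAST i → i=0
LOAD_FAST i → push 0
LOAD_CONST → push 4
COMPARE_OP bool(<) → 0 vs 4 = True
POP_JUMP_IF_FALSE → pop True; no jump
LOAD_FAST q → push 44
LOAD_CONST → push 10
BINARY_OP - → 44 - 10 = 34
STORE_FAST q → q=34
LOAD_CONST → push 1
LOAD_FAST i → push 0
BINARY_OP + → 1 + 0 = 1
STORE_FAST q → q=1
LOAD_FAST i → push 0
LOAD_CONST → push 1
BINARY_OP + → 0 + 1 = 1
STORE_FAST i → i=1
LOAD_FAST i → push 1
LOAD_CONST → push 4
COMPARE_OP bool(<) → 1 vs 4 = True
POP_JUMP_IF_FALSE → pop True; no jump
LOAD_FAST q → push 1
LOAD_CONST → push 10
BINARY_OP - → 1 - 10 = -9
STORE_FAST q → q=-9
LOAD_CONST → push 1
LOAD_FAST i → push 1
BINARY_OP + → 1 + 1 = 2
STORE_FAST q → q=2
LOAD_FAST i → push 1
LOAD_CONST → push 1
BINARY_OP + → 1 + 1 = 2
STORE_FAST i → i=2
LOAD_FAST i → push 2
LOAD_CONST → push 4
COMPARE_OP bool(<) → 2 vs 4 = True
POP_JUMP_IF_FALSE → pop True; no jump
LOAD_FAST q → push 2
LOAD_CONST → push 10
BINARY_OP - → 2 - 10 = -8
STORE_FAST q → q=-8
LOAD_CONST → push 1
LOAD_FAST i → push 2
BINARY_OP + → 1 + 2 = 3
STORE_FAST q → q=3
LOAD_FAST i → push 2
LOAD_CONST → push 1
BINARY_OP + → 2 + 1 = 3
STORE_FAST i → i=3
LOAD_FAST i → push 3
LOAD_CONST → push 4
COMPARE_OP bool(<) → 3 vs 4 = True
POP_JUMP_IF_FALSE → pop True; no jump
LOAD_FAST q → push 3
LOAD_CONST → push 10
BINARY_OP - → 3 - 10 = -7
STORE_FAST q → q=-7
LOAD_CONST → push 1
LOAD_FAST i → push 3
BINARY_OP + → 1 + 3 = 4
STORE_FAST q → q=4
LOAD_FAST i → push 3
LOAD_CONST → push 1
BINARY_OP + → 3 + 1 = 4
STORE_FAST i → i=4
LOAD_FAST i → push 4
LOAD_CONST → push 4
COMPARE_OP bool(<) → 4 vs 4 = False
POP_JUMP_IF_FALSE → pop False; jump
LOAD_FAST q → push 4
RETURN_VALUE → return 4.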